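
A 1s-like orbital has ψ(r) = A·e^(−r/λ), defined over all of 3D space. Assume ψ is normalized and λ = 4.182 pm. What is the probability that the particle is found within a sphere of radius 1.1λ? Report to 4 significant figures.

P ≈ 0.3773

With dV = 4πr²dr, the probability is ∫|ψ|² dV over r ≤ 1.1λ.
The full normalization integral is A²·[π·λ^3] = 1, fixing A².
Let u = r/λ; then A², 4π and the length scale all cancel, so P = ∫_{0}^{1.1} u^2·e^(-2·u) du ÷ ∫_{0}^{∞} u^2·e^(-2·u) du.
With ∫ u^2·e^(-2·u) du = -(2·u^2 + 2·u + 1)·e^(-2·u)/4 + C, the region integral is 1/4 - 281·e^(-11/5)/200 and the full one is 1/4.
The region integral divided by the full integral gives P = 0.37729.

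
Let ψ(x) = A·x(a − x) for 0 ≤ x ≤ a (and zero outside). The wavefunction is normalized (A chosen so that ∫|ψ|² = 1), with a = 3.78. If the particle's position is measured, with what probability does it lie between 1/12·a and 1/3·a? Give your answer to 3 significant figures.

P = ∫_{1/12·a}^{1/3·a} |ψ(x)|² dx.
With A² fixed by ∫|ψ|² = 1, i.e. A² = (a^5/30)^(−1), substitute and integrate.
In terms of u = x/a (A² and the length scale cancel between numerator and denominator), P = [∫_{1/12}^{1/3} u^2·(1 - u)^2 du] / [∫_{0}^{1} u^2·(1 - u)^2 du].
Using ∫ u^2·(1 - u)^2 du = u^3·(6·u^2 - 15·u + 10)/30, the numerator is ≈ 0.0068263 and the denominator is 1/30.
Taking the ratio, P = 0.2048.

P ≈ 0.205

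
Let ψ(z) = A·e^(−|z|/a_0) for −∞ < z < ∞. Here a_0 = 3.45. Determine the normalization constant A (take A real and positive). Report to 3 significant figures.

Require ∫ |ψ|² dz = 1 over the whole domain.
With ψ = A·e^(−|z|/a_0), the integral evaluates to A²·[a_0].
Substituting a_0 = 3.45 gives A² = 0.2899, so A = 0.5384.

A ≈ 0.538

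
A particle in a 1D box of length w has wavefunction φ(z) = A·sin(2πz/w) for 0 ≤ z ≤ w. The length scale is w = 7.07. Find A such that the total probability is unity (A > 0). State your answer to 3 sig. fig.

We need A² ∫|f|² dz = 1, taking the integral from 0 to w.
With φ = A·sin(2πz/w), the integral evaluates to A²·[w/2].
Substituting w = 7.07 gives A² = 0.2829, so A = 0.5319.

A ≈ 0.532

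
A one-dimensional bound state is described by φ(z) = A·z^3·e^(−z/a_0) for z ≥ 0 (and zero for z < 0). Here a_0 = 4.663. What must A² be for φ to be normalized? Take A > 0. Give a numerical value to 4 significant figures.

We need A² ∫|f|² dz = 1, taking the integral from 0 to ∞.
Carrying out the integral gives A² · 45·a_0^7/8.
Setting this equal to 1 gives A² = 1/(45·a_0^7/8).
Substituting a_0 = 4.663 gives A² = 0.0000037087, so A = 0.0019258.

A^2 ≈ 0.000003709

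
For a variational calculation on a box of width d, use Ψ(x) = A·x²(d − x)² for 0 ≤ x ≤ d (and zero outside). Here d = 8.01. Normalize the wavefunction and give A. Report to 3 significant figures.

A ≈ 0.00215

The normalization condition is ∫|Ψ|² dx = 1 from 0 to d.
Carrying out the integral gives A² · d^9/630.
Substituting d = 8.01 gives A² = 0.000004641, so A = 0.002154.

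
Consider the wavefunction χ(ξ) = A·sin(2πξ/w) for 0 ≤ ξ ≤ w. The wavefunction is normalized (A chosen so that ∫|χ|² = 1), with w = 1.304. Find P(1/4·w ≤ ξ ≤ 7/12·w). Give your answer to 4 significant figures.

P ≈ 0.2644

P = ∫_{1/4·w}^{7/12·w} |χ(ξ)|² dξ.
Since A² = 1/(w/2), this is the region integral divided by the full normalization integral.
In terms of u = ξ/w (A² and the length scale cancel between numerator and denominator), P = [∫_{1/4}^{7/12} sin(2·π·u)^2 du] / [∫_{0}^{1} sin(2·π·u)^2 du].
With ∫ sin(2·π·u)^2 du = u/2 - sin(4·π·u)/(8·π) + C, the region integral is -√(3)/(16·π) + 1/6 and the full one is 1/2.
This works out to P = (-√(3)/8 + π/3)/π.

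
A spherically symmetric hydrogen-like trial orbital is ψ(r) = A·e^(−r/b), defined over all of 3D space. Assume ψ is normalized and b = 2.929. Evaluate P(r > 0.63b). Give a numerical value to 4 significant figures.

P ≈ 0.8662

P = ∫ |ψ|² 4πr² dr over r > 0.63b.
A² is fixed by ∫₀^∞ 4πr²|ψ|² dr = 1, i.e. A² = (π·b^3)^(−1).
Substituting u = r/b, A², 4π and the length scale all cancel in the ratio: P = ∫_{0.63}^{∞} u^2·e^(-2·u) du / ∫_{0}^{∞} u^2·e^(-2·u) du.
With ∫ u^2·e^(-2·u) du = -(2·u^2 + 2·u + 1)·e^(-2·u)/4 + C, the region integral is ≈ 0.216556 and the full one is 1/4.
This evaluates to P = 0.86622.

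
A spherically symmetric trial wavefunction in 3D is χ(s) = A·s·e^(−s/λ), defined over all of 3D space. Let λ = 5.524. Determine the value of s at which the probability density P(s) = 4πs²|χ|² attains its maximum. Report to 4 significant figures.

Set d/ds [P(s) = 4πs²|χ|²] = 0 and solve for s > 0.
Solving yields s = 2·λ.
With λ = 5.524, the most probable radial distance is 11.048.

s ≈ 11.05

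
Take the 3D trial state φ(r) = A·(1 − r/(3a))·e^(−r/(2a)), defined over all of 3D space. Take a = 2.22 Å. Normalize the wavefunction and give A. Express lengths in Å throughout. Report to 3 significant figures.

Normalization requires ∫|φ|² 4πr² dr = 1, integrated from 0 to ∞.
With ∫₀^∞ r^4 e^(−αr) dr = 4!/α^5, carrying out the integral gives A² · 8·π·a^3/3.
Hence A² = 1/[8·π·a^3/3].
Substituting a = 2.22 gives A² = 0.01091, so A = 0.1045.

A ≈ 0.104 Å^(-3/2)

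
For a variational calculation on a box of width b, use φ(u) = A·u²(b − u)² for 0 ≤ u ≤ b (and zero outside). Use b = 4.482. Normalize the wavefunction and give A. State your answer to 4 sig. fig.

We need A² ∫|f|² du = 1, taking the integral from 0 to b.
The integral (without the A² prefactor) comes out to b^9/630.
Hence A² = 1/[b^9/630].
With b = 4.482: A² = 0.00086317 and A = 0.029380.

A ≈ 0.02938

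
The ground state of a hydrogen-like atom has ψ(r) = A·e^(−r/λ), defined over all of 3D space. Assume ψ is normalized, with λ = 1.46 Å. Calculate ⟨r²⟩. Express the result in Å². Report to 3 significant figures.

⟨r^2⟩ ≈ 6.39 Å^2

The expectation value is the |ψ|²-weighted average of r^2: ∫ r^2|ψ|² 4πr² dr.
Evaluating both integrals, ⟨r²⟩ = 3·λ^2.
With λ = 1.46, ⟨r^2⟩ = 6.395.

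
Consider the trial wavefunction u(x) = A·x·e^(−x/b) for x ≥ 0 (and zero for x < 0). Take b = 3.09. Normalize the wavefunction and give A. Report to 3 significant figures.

A ≈ 0.368

Require ∫ |u|² dx = 1 over the whole domain.
Recall ∫₀^∞ x^m e^(−x/β) dx = m!·β^(m+1), carrying out the integral gives A² · b^3/4.
Hence A² = 1/[b^3/4].
Substituting b = 3.09 gives A² = 0.1356, so A = 0.3682.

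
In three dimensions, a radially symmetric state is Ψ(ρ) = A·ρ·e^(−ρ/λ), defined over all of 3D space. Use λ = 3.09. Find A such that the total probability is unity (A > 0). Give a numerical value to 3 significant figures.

Normalization requires ∫|Ψ|² 4πρ² dρ = 1, integrated from 0 to ∞.
Recall ∫₀^∞ ρ^m e^(−ρ/β) dρ = m!·β^(m+1), the integral (without the A² prefactor) comes out to 3·π·λ^5.
Hence A² = 1/[3·π·λ^5].
Substituting λ = 3.09 gives A² = 0.0003766, so A = 0.01941.

A ≈ 0.0194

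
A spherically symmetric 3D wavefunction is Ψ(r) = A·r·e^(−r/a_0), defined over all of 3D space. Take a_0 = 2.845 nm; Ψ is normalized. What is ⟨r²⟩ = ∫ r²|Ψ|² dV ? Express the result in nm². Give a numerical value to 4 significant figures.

⟨r^2⟩ ≈ 60.71 nm^2

⟨r²⟩ = ∫ r^2 |Ψ|² 4πr² dr over the full domain.
Recall ∫₀^∞ r^m e^(−r/β) dr = m!·β^(m+1), the ratio of the moment integral to the normalization integral gives ⟨r²⟩ = 15·a_0^2/2.
With a_0 = 2.845, ⟨r^2⟩ = 60.705.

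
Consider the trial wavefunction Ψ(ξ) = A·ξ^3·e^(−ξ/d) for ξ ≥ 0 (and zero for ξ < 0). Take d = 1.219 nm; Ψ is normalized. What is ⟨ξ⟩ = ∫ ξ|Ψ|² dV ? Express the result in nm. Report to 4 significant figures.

⟨ξ⟩ ≈ 4.267 nm

The expectation value is the |Ψ|²-weighted average of ξ: ∫ ξ|Ψ|² dξ.
The ratio of the moment integral to the normalization integral gives ⟨ξ⟩ = 7·d/2.
With d = 1.219, ⟨ξ⟩ = 4.2665.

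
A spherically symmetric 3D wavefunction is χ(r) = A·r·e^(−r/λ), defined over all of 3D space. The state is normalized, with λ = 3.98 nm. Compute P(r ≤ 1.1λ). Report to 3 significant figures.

Integrate the radial probability density 4πr²|χ|² over r ≤ 1.1λ.
A² is fixed by ∫₀^∞ 4πr²|χ|² dr = 1, i.e. A² = (3·π·λ^5)^(−1).
Let u = r/λ; then A², 4π and the length scale all cancel, so P = ∫_{0}^{1.1} u^4·e^(-2·u) du ÷ ∫_{0}^{∞} u^4·e^(-2·u) du.
An antiderivative of u^4·e^(-2·u) is -(u^4/2 + u^3 + 3·u^2/2 + 3·u/2 + 3/4)·e^(-2·u); evaluating from 0 to 1.1 gives ≈ 0.054372, while the full integral is 3/4.
The region integral divided by the full integral gives P = 0.07250.

P ≈ 0.0725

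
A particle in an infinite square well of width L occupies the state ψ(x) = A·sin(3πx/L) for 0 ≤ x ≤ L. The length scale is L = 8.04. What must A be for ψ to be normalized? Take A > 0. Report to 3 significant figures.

The normalization condition is ∫|ψ|² dx = 1 from 0 to L.
With ∫₀^L sin²(nπx/L) dx = L/2, ∫|ψ|² dx = A²·(L/2).
So A² = (L/2)^(−1).
Plugging in L = 8.04 yields A = 0.4988.

A ≈ 0.499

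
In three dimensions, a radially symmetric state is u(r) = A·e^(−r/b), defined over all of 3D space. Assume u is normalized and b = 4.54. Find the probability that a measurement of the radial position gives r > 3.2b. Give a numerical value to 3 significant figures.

With dV = 4πr²dr, the probability is ∫|u|² dV over r > 3.2b.
The full normalization integral is A²·[π·b^3] = 1, fixing A².
Substituting t = r/b, A², 4π and the length scale all cancel in the ratio: P = ∫_{3.2}^{∞} t^2·e^(-2·t) dt / ∫_{0}^{∞} t^2·e^(-2·t) dt.
An antiderivative of t^2·e^(-2·t) is -(2·t^2 + 2·t + 1)·e^(-2·t)/4; evaluating from 3.2 to ∞ gives 697·e^(-32/5)/100, while the full integral is 1/4.
Taking the ratio yields P = 0.04632.

P ≈ 0.0463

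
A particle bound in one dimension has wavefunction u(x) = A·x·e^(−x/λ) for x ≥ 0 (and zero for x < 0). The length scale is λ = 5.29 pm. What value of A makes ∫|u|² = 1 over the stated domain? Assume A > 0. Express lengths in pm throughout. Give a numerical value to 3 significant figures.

Require ∫ |u|² dx = 1 over the whole domain.
Carrying out the integral gives A² · λ^3/4.
Plugging in λ = 5.29 yields A = 0.1644.

A ≈ 0.164 pm^(-3/2)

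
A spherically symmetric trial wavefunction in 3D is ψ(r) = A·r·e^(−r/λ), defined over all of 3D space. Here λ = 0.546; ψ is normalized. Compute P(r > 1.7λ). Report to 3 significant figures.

P ≈ 0.744

Integrate the radial probability density 4πr²|ψ|² over r > 1.7λ.
Normalization gives A² = 1/(3·π·λ^5).
In terms of u = r/λ (A², 4π and the length scale all cancel between numerator and denominator), P = [∫_{1.7}^{∞} u^4·e^(-2·u) du] / [∫_{0}^{∞} u^4·e^(-2·u) du].
With ∫ u^4·e^(-2·u) du = -(u^4/2 + u^3 + 3·u^2/2 + 3·u/2 + 3/4)·e^(-2·u) + C, the region integral is ≈ 0.55814 and the full one is 3/4.
This evaluates to P = 0.7442.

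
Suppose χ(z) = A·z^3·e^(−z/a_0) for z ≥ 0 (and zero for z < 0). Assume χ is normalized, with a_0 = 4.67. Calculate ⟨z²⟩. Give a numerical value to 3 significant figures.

The expectation value is the |χ|²-weighted average of z^2: ∫ z^2|χ|² dz.
With ∫₀^∞ z^8 e^(−αz) dz = 8!/α^9, the ratio of the moment integral to the normalization integral gives ⟨z²⟩ = 14·a_0^2.
With a_0 = 4.67, ⟨z^2⟩ = 305.3.

⟨z^2⟩ ≈ 305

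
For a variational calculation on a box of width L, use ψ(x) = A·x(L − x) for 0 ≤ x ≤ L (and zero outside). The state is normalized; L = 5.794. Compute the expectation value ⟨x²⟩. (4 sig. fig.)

The expectation value is the |ψ|²-weighted average of x^2: ∫ x^2|ψ|² dx.
Expanding the polynomial and integrating term by term, since the A² factors cancel between numerator and denominator, ⟨x²⟩ = 2·L^2/7.
Putting L = 5.794 gives 9.5916.

⟨x^2⟩ ≈ 9.592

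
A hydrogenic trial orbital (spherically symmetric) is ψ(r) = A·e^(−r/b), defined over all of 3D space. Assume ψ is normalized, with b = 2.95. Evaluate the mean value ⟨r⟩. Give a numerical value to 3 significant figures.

The expectation value is the |ψ|²-weighted average of r: ∫ r|ψ|² 4πr² dr.
Using ∫₀^∞ rⁿ e^(−αr) dr = n!/αⁿ⁺¹, evaluating both integrals, ⟨r⟩ = 3·b/2.
With b = 2.95, ⟨r⟩ = 4.425.

⟨r⟩ ≈ 4.43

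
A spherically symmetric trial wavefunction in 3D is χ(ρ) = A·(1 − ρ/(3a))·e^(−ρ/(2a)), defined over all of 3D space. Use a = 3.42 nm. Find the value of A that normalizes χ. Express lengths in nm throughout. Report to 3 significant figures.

Normalization requires ∫|χ|² 4πρ² dρ = 1, integrated from 0 to ∞.
With ∫₀^∞ ρ^4 e^(−αρ) dρ = 4!/α^5, the integral (without the A² prefactor) comes out to 8·π·a^3/3.
Hence A² = 1/[8·π·a^3/3].
Plugging in a = 3.42 yields A = 0.05463.

A ≈ 0.0546 nm^(-3/2)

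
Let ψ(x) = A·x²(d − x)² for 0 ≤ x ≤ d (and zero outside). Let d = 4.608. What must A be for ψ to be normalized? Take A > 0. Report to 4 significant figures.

Require ∫ |ψ|² dx = 1 over the whole domain.
Carrying out the integral gives A² · d^9/630.
Setting this equal to 1 gives A² = 1/(d^9/630).
Plugging in d = 4.608 yields A = 0.025934.

A ≈ 0.02593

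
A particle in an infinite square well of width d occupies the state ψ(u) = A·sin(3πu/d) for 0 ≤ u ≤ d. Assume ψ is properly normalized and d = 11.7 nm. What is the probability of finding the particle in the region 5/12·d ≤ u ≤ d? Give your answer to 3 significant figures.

P ≈ 0.636

|ψ|² is the probability density, so P = ∫_{5/12·d}^{d} |ψ|² du.
The normalization integral ∫|ψ|²du over the whole domain equals d/2·A², and A² cancels in the ratio.
Substituting t = u/d, A² and the length scale cancel in the ratio: P = ∫_{5/12}^{1} sin(3·π·t)^2 dt / ∫_{0}^{1} sin(3·π·t)^2 dt.
An antiderivative of sin(3·π·t)^2 is t/2 - sin(6·π·t)/(12·π); evaluating from 5/12 to 1 gives 1/(12·π) + 7/24, while the full integral is 1/2.
Taking the ratio, P = (2 + 7·π)/(12·π).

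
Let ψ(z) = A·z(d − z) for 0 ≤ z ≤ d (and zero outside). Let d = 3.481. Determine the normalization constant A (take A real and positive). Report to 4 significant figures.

We need A² ∫|f|² dz = 1, taking the integral from 0 to d.
∫|ψ|² dz = A²·(d^5/30).
So A² = (d^5/30)^(−1).
Plugging in d = 3.481 yields A = 0.24227.

A ≈ 0.2423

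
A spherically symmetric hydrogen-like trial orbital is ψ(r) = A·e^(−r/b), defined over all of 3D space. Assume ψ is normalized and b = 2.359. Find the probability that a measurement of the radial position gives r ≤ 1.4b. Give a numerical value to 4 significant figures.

P = ∫ |ψ|² 4πr² dr over r ≤ 1.4b.
A² is fixed by ∫₀^∞ 4πr²|ψ|² dr = 1, i.e. A² = (π·b^3)^(−1).
In terms of u = r/b (A², 4π and the length scale all cancel between numerator and denominator), P = [∫_{0}^{1.4} u^2·e^(-2·u) du] / [∫_{0}^{∞} u^2·e^(-2·u) du].
With ∫ u^2·e^(-2·u) du = -(2·u^2 + 2·u + 1)·e^(-2·u)/4 + C, the region integral is 1/4 - 193·e^(-14/5)/100 and the full one is 1/4.
Taking the ratio yields P = 0.53055.

P ≈ 0.5305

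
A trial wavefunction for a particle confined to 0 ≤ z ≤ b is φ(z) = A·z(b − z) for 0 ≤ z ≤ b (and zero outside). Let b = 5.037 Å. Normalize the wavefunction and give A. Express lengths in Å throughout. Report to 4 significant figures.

Normalization requires ∫|φ|² dz = 1, integrated from 0 to b.
Expanding the polynomial and integrating term by term, ∫|φ|² dz = A²·(b^5/30).
Substituting b = 5.037 gives A² = 0.0092526, so A = 0.096190.

A ≈ 0.09619 Å^(-5/2)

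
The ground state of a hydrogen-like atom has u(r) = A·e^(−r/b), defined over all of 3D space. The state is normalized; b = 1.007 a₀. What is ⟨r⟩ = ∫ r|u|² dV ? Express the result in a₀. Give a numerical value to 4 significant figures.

By definition ⟨r⟩ = ∫ r |u(r)|² 4πr² dr.
Recall ∫₀^∞ r^m e^(−r/β) dr = m!·β^(m+1), since the A² factors cancel between numerator and denominator, ⟨r⟩ = 3·b/2.
Putting b = 1.007 gives 1.5105.

⟨r⟩ ≈ 1.511 a₀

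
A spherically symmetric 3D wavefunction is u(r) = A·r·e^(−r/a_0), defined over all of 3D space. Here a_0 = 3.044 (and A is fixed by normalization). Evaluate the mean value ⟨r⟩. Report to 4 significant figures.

By definition ⟨r⟩ = ∫ r |u(r)|² 4πr² dr.
Since the A² factors cancel between numerator and denominator, ⟨r⟩ = 5·a_0/2.
Putting a_0 = 3.044 gives 7.6100.

⟨r⟩ ≈ 7.610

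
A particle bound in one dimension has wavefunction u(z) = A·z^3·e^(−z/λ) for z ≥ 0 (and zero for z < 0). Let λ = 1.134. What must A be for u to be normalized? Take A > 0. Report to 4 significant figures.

A ≈ 0.2715

We need A² ∫|f|² dz = 1, taking the integral from 0 to ∞.
Using ∫₀^∞ zⁿ e^(−αz) dz = n!/αⁿ⁺¹, ∫|u|² dz = A²·(45·λ^7/8).
Substituting λ = 1.134 gives A² = 0.073720, so A = 0.27151.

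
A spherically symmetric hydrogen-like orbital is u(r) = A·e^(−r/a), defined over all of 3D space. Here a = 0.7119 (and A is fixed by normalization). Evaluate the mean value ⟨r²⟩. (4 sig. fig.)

⟨r²⟩ = ∫ r^2 |u|² 4πr² dr over the full domain.
With ∫₀^∞ r^4 e^(−αr) dr = 4!/α^5, since the A² factors cancel between numerator and denominator, ⟨r²⟩ = 3·a^2.
Putting a = 0.7119 gives 1.5204.

⟨r^2⟩ ≈ 1.520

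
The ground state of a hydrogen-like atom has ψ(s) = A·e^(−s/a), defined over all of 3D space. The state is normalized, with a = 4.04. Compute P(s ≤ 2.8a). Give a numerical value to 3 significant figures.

Integrate the radial probability density 4πs²|ψ|² over s ≤ 2.8a.
Normalization gives A² = 1/(π·a^3).
Substituting u = s/a, A², 4π and the length scale all cancel in the ratio: P = ∫_{0}^{2.8} u^2·e^(-2·u) du / ∫_{0}^{∞} u^2·e^(-2·u) du.
With ∫ u^2·e^(-2·u) du = -(2·u^2 + 2·u + 1)·e^(-2·u)/4 + C, the region integral is 1/4 - 557·e^(-28/5)/100 and the full one is 1/4.
Taking the ratio yields P = 0.9176.

P ≈ 0.918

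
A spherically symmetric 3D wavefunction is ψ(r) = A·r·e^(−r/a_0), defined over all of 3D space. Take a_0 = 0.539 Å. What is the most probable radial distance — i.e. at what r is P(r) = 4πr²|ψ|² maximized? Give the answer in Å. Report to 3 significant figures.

The maximum of P(r) = 4πr²|ψ|² occurs where its derivative vanishes.
This gives r = 2·a_0.
With a_0 = 0.539, the most probable radial distance is 1.078 Å.

r ≈ 1.08 Å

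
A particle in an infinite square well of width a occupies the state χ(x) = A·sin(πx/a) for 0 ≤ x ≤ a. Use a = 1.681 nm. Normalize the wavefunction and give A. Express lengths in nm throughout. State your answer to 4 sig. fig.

The normalization condition is ∫|χ|² dx = 1 from 0 to a.
Carrying out the integral gives A² · a/2.
Hence A² = 1/[a/2].
With a = 1.681: A² = 1.1898 and A = 1.0908.

A ≈ 1.091 nm^(-1/2)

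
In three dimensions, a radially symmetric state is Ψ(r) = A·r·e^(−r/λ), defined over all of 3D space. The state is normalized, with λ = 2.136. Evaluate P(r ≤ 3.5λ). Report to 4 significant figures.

P ≈ 0.8270

P = ∫ |Ψ|² 4πr² dr over r ≤ 3.5λ.
The full normalization integral is A²·[3·π·λ^5] = 1, fixing A².
Let u = r/λ; then A², 4π and the length scale all cancel, so P = ∫_{0}^{3.5} u^4·e^(-2·u) du ÷ ∫_{0}^{∞} u^4·e^(-2·u) du.
Using ∫ u^4·e^(-2·u) du = -(u^4/2 + u^3 + 3·u^2/2 + 3·u/2 + 3/4)·e^(-2·u), the numerator is 3/4 - 4553·e^(-7)/32 and the denominator is 3/4.
This evaluates to P = 0.82701.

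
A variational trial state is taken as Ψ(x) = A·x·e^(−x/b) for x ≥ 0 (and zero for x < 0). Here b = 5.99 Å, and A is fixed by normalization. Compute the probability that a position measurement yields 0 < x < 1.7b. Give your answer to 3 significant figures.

P ≈ 0.660

|Ψ|² is the probability density, so P = ∫_{0}^{1.7b} |Ψ|² dx.
The normalization integral ∫|Ψ|²dx over the whole domain equals b^3/4·A², and A² cancels in the ratio.
In terms of u = x/b (A² and the length scale cancel between numerator and denominator), P = [∫_{0}^{1.7} u^2·e^(-2·u) du] / [∫_{0}^{∞} u^2·e^(-2·u) du].
With ∫ u^2·e^(-2·u) du = -(2·u^2 + 2·u + 1)·e^(-2·u)/4 + C, the region integral is 1/4 - 509·e^(-17/5)/200 and the full one is 1/4.
The result is P = 0.6603.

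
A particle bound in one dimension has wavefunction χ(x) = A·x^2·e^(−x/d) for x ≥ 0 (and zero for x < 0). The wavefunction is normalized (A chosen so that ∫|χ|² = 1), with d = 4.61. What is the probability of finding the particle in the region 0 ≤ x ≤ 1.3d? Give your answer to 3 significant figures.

P ≈ 0.123

The probability is P = ∫ |χ|² dx over [0, 1.3d].
Since A² = 1/(3·d^5/4), this is the region integral divided by the full normalization integral.
Let u = x/d; then A² and the length scale cancel, so P = ∫_{0}^{1.3} u^4·e^(-2·u) du ÷ ∫_{0}^{∞} u^4·e^(-2·u) du.
An antiderivative of u^4·e^(-2·u) is -(u^4/2 + u^3 + 3·u^2/2 + 3·u/2 + 3/4)·e^(-2·u); evaluating from 0 to 1.3 gives ≈ 0.091932, while the full integral is 3/4.
This works out to P = 0.1226.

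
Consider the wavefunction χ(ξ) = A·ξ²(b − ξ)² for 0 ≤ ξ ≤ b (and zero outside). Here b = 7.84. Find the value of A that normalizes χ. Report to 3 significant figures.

A ≈ 0.00237

Normalization requires ∫|χ|² dξ = 1, integrated from 0 to b.
The integral (without the A² prefactor) comes out to b^9/630.
With b = 7.84: A² = 0.000005630 and A = 0.002373.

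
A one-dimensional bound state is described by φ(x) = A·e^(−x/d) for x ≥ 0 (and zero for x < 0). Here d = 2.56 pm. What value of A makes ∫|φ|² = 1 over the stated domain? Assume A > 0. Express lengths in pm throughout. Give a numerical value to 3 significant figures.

We need A² ∫|f|² dx = 1, taking the integral from 0 to ∞.
Recall ∫₀^∞ x^m e^(−x/β) dx = m!·β^(m+1), with φ = A·e^(−x/d), the integral evaluates to A²·[d/2].
Hence A² = 1/[d/2].
Substituting d = 2.56 gives A² = 0.7813, so A = 0.8839.

A ≈ 0.884 pm^(-1/2)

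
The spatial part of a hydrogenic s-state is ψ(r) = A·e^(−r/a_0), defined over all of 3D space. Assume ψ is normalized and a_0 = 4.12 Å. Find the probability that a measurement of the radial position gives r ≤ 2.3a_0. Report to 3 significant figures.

P = ∫ |ψ|² 4πr² dr over r ≤ 2.3a_0.
Normalization gives A² = 1/(π·a_0^3).
Let u = r/a_0; then A², 4π and the length scale all cancel, so P = ∫_{0}^{2.3} u^2·e^(-2·u) du ÷ ∫_{0}^{∞} u^2·e^(-2·u) du.
With ∫ u^2·e^(-2·u) du = -(2·u^2 + 2·u + 1)·e^(-2·u)/4 + C, the region integral is 1/4 - 809·e^(-23/5)/200 and the full one is 1/4.
Taking the ratio yields P = 0.8374.

P ≈ 0.837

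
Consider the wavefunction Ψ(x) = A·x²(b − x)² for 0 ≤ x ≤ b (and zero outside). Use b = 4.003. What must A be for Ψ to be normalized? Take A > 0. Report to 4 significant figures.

A ≈ 0.04886

Require ∫ |Ψ|² dx = 1 over the whole domain.
Carrying out the integral gives A² · b^9/630.
Hence A² = 1/[b^9/630].
Plugging in b = 4.003 yields A = 0.048858.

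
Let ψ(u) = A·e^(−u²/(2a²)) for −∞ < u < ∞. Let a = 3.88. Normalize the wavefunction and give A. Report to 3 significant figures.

Normalization requires ∫|ψ|² du = 1, integrated from −∞ to ∞.
Using the Gaussian integral ∫_{−∞}^{∞} e^(−αu²) du = √(π/α), carrying out the integral gives A² · √(π)·a.
So A² = (√(π)·a)^(−1).
Plugging in a = 3.88 yields A = 0.3813.

A ≈ 0.381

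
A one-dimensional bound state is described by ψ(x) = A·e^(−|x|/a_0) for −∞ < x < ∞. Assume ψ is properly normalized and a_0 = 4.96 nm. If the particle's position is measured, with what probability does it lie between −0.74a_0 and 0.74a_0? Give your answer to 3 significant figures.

P ≈ 0.772

The probability is P = ∫ |ψ|² dx over [−0.74a_0, 0.74a_0].
With A² fixed by ∫|ψ|² = 1, i.e. A² = (a_0)^(−1), substitute and integrate.
By symmetry take twice the x ≥ 0 contribution in numerator and denominator; the 2's cancel. Let u = x/a_0; then A² and the length scale cancel, so P = ∫_{0}^{0.74} e^(-2·u) du ÷ ∫_{0}^{∞} e^(-2·u) du.
An antiderivative of e^(-2·u) is -e^(-2·u)/2; evaluating from 0 to 0.74 gives 1/2 - e^(-37/25)/2, while the full integral is 1/2.
Evaluating gives P = 0.7724.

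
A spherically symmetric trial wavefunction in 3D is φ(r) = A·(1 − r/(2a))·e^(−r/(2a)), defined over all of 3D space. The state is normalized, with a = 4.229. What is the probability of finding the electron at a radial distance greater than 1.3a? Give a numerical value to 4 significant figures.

P ≈ 0.9544

With dV = 4πr²dr, the probability is ∫|φ|² dV over r > 1.3a.
The full normalization integral is A²·[8·π·a^3] = 1, fixing A².
In terms of u = r/a (A², 4π and the length scale all cancel between numerator and denominator), P = [∫_{1.3}^{∞} u^2·(1 - u/2)^2·e^(-u) du] / [∫_{0}^{∞} u^2·(1 - u/2)^2·e^(-u) du].
Using ∫ u^2·(1 - u/2)^2·e^(-u) du = -(u^4/4 + u^2 + 2·u + 2)·e^(-u), the numerator is ≈ 1.90882 and the denominator is 2.
This evaluates to P = 0.95441.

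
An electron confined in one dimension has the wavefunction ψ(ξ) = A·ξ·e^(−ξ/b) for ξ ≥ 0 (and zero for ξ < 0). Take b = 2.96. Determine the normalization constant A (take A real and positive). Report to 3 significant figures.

A ≈ 0.393

Require ∫ |ψ|² dξ = 1 over the whole domain.
Recall ∫₀^∞ ξ^m e^(−ξ/β) dξ = m!·β^(m+1), ∫|ψ|² dξ = A²·(b^3/4).
Hence A² = 1/[b^3/4].
Substituting b = 2.96 gives A² = 0.1542, so A = 0.3927.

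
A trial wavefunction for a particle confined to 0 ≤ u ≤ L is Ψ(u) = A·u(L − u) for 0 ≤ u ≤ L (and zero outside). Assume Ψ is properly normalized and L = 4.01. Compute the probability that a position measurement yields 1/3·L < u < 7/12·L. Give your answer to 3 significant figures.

P ≈ 0.444

The probability is P = ∫ |Ψ|² du over [1/3·L, 7/12·L].
With A² fixed by ∫|Ψ|² = 1, i.e. A² = (L^5/30)^(−1), substitute and integrate.
In terms of t = u/L (A² and the length scale cancel between numerator and denominator), P = [∫_{1/3}^{7/12} t^2·(1 - t)^2 dt] / [∫_{0}^{1} t^2·(1 - t)^2 dt].
Using ∫ t^2·(1 - t)^2 dt = t^3·(6·t^2 - 15·t + 10)/30, the numerator is ≈ 0.014783 and the denominator is 1/30.
The result is P = 0.4435.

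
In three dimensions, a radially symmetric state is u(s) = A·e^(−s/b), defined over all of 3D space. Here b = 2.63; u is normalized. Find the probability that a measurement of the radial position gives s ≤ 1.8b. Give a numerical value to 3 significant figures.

P = ∫ |u|² 4πs² ds over s ≤ 1.8b.
The full normalization integral is A²·[π·b^3] = 1, fixing A².
In terms of t = s/b (A², 4π and the length scale all cancel between numerator and denominator), P = [∫_{0}^{1.8} t^2·e^(-2·t) dt] / [∫_{0}^{∞} t^2·e^(-2·t) dt].
Using ∫ t^2·e^(-2·t) dt = -(2·t^2 + 2·t + 1)·e^(-2·t)/4, the numerator is 1/4 - 277·e^(-18/5)/100 and the denominator is 1/4.
Taking the ratio yields P = 0.6973.

P ≈ 0.697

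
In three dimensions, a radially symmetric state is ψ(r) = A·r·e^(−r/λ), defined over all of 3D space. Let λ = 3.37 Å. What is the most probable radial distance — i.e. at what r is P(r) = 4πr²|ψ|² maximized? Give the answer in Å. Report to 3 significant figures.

Set d/dr [P(r) = 4πr²|ψ|²] = 0 and solve for r > 0.
This gives r = 2·λ.
With λ = 3.37, the most probable radial distance is 6.740 Å.

r ≈ 6.74 Å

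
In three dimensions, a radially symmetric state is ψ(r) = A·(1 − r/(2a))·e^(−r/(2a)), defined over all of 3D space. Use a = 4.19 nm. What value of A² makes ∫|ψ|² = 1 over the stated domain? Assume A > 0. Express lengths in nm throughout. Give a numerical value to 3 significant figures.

A^2 ≈ 0.000541 nm^(-3)

The normalization condition is ∫|ψ|² 4πr² dr = 1 from 0 to ∞.
Using ∫₀^∞ rⁿ e^(−αr) dr = n!/αⁿ⁺¹, the integral (without the A² prefactor) comes out to 8·π·a^3.
Plugging in a = 4.19 yields A = 0.02326.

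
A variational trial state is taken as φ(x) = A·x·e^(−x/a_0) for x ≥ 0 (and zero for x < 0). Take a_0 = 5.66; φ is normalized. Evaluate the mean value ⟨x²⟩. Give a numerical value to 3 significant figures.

By definition ⟨x²⟩ = ∫ x^2 |φ(x)|² dx.
Using ∫₀^∞ xⁿ e^(−αx) dx = n!/αⁿ⁺¹, since the A² factors cancel between numerator and denominator, ⟨x²⟩ = 3·a_0^2.
With a_0 = 5.66, ⟨x^2⟩ = 96.11.

⟨x^2⟩ ≈ 96.1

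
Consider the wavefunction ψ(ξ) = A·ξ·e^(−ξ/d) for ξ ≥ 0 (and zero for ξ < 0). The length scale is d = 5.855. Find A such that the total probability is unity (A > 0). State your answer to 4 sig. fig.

A ≈ 0.1412

The normalization condition is ∫|ψ|² dξ = 1 from 0 to ∞.
Using ∫₀^∞ ξⁿ e^(−αξ) dξ = n!/αⁿ⁺¹, carrying out the integral gives A² · d^3/4.
Hence A² = 1/[d^3/4].
With d = 5.855: A² = 0.019929 and A = 0.14117.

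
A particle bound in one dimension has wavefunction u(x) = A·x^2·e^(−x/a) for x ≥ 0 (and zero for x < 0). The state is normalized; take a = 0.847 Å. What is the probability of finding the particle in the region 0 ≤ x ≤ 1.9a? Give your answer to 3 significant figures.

P ≈ 0.332

|u|² is the probability density, so P = ∫_{0}^{1.9a} |u|² dx.
Since A² = 1/(3·a^5/4), this is the region integral divided by the full normalization integral.
Let t = x/a; then A² and the length scale cancel, so P = ∫_{0}^{1.9} t^4·e^(-2·t) dt ÷ ∫_{0}^{∞} t^4·e^(-2·t) dt.
Using ∫ t^4·e^(-2·t) dt = -(t^4/2 + t^3 + 3·t^2/2 + 3·t/2 + 3/4)·e^(-2·t), the numerator is ≈ 0.24912 and the denominator is 3/4.
Taking the ratio, P = 0.3322.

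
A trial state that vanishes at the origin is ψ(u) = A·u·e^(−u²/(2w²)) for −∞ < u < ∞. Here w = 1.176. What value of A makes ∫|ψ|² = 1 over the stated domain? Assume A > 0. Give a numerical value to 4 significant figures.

A ≈ 0.8329

The normalization condition is ∫|ψ|² du = 1 from −∞ to ∞.
The integral (without the A² prefactor) comes out to √(π)·w^3/2.
Hence A² = 1/[√(π)·w^3/2].
Substituting w = 1.176 gives A² = 0.69380, so A = 0.83295.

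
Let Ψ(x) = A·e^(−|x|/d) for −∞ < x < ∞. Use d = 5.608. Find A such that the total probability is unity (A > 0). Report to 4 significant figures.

A ≈ 0.4223

We need A² ∫|f|² dx = 1, taking the integral from −∞ to ∞.
The integral (without the A² prefactor) comes out to d.
Setting this equal to 1 gives A² = 1/(d).
Substituting d = 5.608 gives A² = 0.17832, so A = 0.42228.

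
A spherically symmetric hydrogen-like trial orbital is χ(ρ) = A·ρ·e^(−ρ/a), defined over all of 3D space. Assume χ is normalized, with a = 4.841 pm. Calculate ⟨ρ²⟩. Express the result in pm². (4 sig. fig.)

⟨ρ²⟩ = ∫ ρ^2 |χ|² 4πρ² dρ over the full domain.
Evaluating both integrals, ⟨ρ²⟩ = 15·a^2/2.
With a = 4.841, ⟨ρ^2⟩ = 175.76.

⟨ρ^2⟩ ≈ 175.8 pm^2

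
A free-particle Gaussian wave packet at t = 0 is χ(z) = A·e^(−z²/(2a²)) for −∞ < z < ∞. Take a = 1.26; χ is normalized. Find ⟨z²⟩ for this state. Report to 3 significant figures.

By definition ⟨z²⟩ = ∫ z^2 |χ(z)|² dz.
The ratio of the moment integral to the normalization integral gives ⟨z²⟩ = a^2/2.
With a = 1.26, ⟨z^2⟩ = 0.7938.

⟨z^2⟩ ≈ 0.794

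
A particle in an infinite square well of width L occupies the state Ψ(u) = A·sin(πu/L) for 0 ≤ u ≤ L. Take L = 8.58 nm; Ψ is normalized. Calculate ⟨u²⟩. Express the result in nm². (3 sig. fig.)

⟨u^2⟩ ≈ 20.8 nm^2

⟨u²⟩ = ∫ u^2 |Ψ|² du over the full domain.
With ∫₀^L sin²(nπu/L) du = L/2, the ratio of the moment integral to the normalization integral gives ⟨u²⟩ = -L^2/(2·π^2) + L^2/3.
With L = 8.58, ⟨u^2⟩ = 20.81.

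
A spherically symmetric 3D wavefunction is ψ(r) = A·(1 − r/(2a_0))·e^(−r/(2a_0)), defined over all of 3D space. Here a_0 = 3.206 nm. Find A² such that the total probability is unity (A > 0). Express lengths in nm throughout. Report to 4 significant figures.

A^2 ≈ 0.001207 nm^(-3)

Require ∫ |ψ|² 4πr² dr = 1 over the whole domain.
(Spherical symmetry: dV = 4πr² dr.)
Carrying out the integral gives A² · 8·π·a_0^3.
So A² = (8·π·a_0^3)^(−1).
Substituting a_0 = 3.206 gives A² = 0.0012075, so A = 0.034748.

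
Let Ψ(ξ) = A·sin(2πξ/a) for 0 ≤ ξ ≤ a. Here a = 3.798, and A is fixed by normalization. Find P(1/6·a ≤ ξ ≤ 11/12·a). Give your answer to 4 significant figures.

P ≈ 0.8878

|Ψ|² is the probability density, so P = ∫_{1/6·a}^{11/12·a} |Ψ|² dξ.
Since A² = 1/(a/2), this is the region integral divided by the full normalization integral.
Substituting u = ξ/a, A² and the length scale cancel in the ratio: P = ∫_{1/6}^{11/12} sin(2·π·u)^2 du / ∫_{0}^{1} sin(2·π·u)^2 du.
With ∫ sin(2·π·u)^2 du = u/2 - sin(4·π·u)/(8·π) + C, the region integral is √(3)/(8·π) + 3/8 and the full one is 1/2.
Taking the ratio, P = (√(3) + 3·π)/(4·π).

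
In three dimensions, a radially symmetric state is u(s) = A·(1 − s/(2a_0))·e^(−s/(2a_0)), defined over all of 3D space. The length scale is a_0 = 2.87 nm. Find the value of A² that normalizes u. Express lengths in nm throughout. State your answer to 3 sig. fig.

The normalization condition is ∫|u|² 4πs² ds = 1 from 0 to ∞.
The angular integral contributes 4π, leaving ∫₀^∞ s²|u|² ds.
Recall ∫₀^∞ s^m e^(−s/β) ds = m!·β^(m+1), with u = A·(1 − s/(2a_0))·e^(−s/(2a_0)), the integral evaluates to A²·[8·π·a_0^3].
So A² = (8·π·a_0^3)^(−1).
Substituting a_0 = 2.87 gives A² = 0.001683, so A = 0.04103.

A^2 ≈ 0.00168 nm^(-3)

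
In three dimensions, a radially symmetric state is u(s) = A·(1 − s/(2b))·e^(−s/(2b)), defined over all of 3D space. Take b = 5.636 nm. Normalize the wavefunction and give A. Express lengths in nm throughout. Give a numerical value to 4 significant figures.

A ≈ 0.01491 nm^(-3/2)

Require ∫ |u|² 4πs² ds = 1 over the whole domain.
In 3D with spherical symmetry the volume element is 4πs² ds.
The integral (without the A² prefactor) comes out to 8·π·b^3.
So A² = (8·π·b^3)^(−1).
Plugging in b = 5.636 yields A = 0.014908.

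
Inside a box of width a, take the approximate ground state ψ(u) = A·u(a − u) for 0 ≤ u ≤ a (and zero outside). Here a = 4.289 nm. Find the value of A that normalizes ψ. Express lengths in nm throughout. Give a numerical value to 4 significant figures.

Require ∫ |ψ|² du = 1 over the whole domain.
Expanding the polynomial and integrating term by term, the integral (without the A² prefactor) comes out to a^5/30.
So A² = (a^5/30)^(−1).
With a = 4.289: A² = 0.020670 and A = 0.14377.

A ≈ 0.1438 nm^(-5/2)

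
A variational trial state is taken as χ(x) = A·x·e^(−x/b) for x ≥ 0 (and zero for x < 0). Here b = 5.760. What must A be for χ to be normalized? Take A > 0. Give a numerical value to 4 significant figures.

A ≈ 0.1447

Normalization requires ∫|χ|² dx = 1, integrated from 0 to ∞.
Recall ∫₀^∞ x^m e^(−x/β) dx = m!·β^(m+1), carrying out the integral gives A² · b^3/4.
Setting this equal to 1 gives A² = 1/(b^3/4).
With b = 5.760: A² = 0.020931 and A = 0.14468.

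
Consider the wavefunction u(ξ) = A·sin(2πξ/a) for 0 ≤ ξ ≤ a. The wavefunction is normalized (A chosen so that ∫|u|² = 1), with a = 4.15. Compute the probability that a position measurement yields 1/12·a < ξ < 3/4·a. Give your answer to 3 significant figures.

P ≈ 0.736

P = ∫_{1/12·a}^{3/4·a} |u(ξ)|² dξ.
The normalization integral ∫|u|²dξ over the whole domain equals a/2·A², and A² cancels in the ratio.
Let t = ξ/a; then A² and the length scale cancel, so P = ∫_{1/12}^{3/4} sin(2·π·t)^2 dt ÷ ∫_{0}^{1} sin(2·π·t)^2 dt.
An antiderivative of sin(2·π·t)^2 is t/2 - sin(4·π·t)/(8·π); evaluating from 1/12 to 3/4 gives √(3)/(16·π) + 1/3, while the full integral is 1/2.
This works out to P = √(3)/(8·π) + 2/3.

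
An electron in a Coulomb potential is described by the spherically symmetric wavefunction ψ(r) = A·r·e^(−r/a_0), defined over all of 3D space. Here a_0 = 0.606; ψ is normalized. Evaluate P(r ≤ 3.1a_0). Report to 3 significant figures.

P ≈ 0.741

With dV = 4πr²dr, the probability is ∫|ψ|² dV over r ≤ 3.1a_0.
A² is fixed by ∫₀^∞ 4πr²|ψ|² dr = 1, i.e. A² = (3·π·a_0^5)^(−1).
Let u = r/a_0; then A², 4π and the length scale all cancel, so P = ∫_{0}^{3.1} u^4·e^(-2·u) du ÷ ∫_{0}^{∞} u^4·e^(-2·u) du.
With ∫ u^4·e^(-2·u) du = -(u^4/2 + u^3 + 3·u^2/2 + 3·u/2 + 3/4)·e^(-2·u) + C, the region integral is ≈ 0.55562 and the full one is 3/4.
The region integral divided by the full integral gives P = 0.7408.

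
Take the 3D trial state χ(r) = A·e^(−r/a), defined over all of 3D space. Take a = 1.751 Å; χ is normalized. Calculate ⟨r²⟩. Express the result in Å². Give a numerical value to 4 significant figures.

⟨r^2⟩ ≈ 9.198 Å^2

The expectation value is the |χ|²-weighted average of r^2: ∫ r^2|χ|² 4πr² dr.
Using ∫₀^∞ rⁿ e^(−αr) dr = n!/αⁿ⁺¹, since the A² factors cancel between numerator and denominator, ⟨r²⟩ = 3·a^2.
With a = 1.751, ⟨r^2⟩ = 9.1980.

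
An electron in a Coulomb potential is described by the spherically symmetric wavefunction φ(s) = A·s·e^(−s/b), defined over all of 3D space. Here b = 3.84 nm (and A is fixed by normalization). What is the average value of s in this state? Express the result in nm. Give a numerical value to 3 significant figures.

⟨s⟩ ≈ 9.60 nm

⟨s⟩ = ∫ s |φ|² 4πs² ds over the full domain.
Using ∫₀^∞ sⁿ e^(−αs) ds = n!/αⁿ⁺¹, the ratio of the moment integral to the normalization integral gives ⟨s⟩ = 5·b/2.
With b = 3.84, ⟨s⟩ = 9.600.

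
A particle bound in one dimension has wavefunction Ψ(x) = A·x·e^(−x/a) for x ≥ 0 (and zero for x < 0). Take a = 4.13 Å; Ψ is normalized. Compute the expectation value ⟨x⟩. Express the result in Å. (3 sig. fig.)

⟨x⟩ = ∫ x |Ψ|² dx over the full domain.
Using ∫₀^∞ xⁿ e^(−αx) dx = n!/αⁿ⁺¹, evaluating both integrals, ⟨x⟩ = 3·a/2.
With a = 4.13, ⟨x⟩ = 6.195.

⟨x⟩ ≈ 6.20 Å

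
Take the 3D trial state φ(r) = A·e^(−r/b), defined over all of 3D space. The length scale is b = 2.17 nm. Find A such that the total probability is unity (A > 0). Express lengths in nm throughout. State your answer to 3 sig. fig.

We need A² ∫|f|² 4πr² dr = 1, taking the integral from 0 to ∞.
In 3D with spherical symmetry the volume element is 4πr² dr.
Using ∫₀^∞ rⁿ e^(−αr) dr = n!/αⁿ⁺¹, with φ = A·e^(−r/b), the integral evaluates to A²·[π·b^3].
Substituting b = 2.17 gives A² = 0.03115, so A = 0.1765.

A ≈ 0.176 nm^(-3/2)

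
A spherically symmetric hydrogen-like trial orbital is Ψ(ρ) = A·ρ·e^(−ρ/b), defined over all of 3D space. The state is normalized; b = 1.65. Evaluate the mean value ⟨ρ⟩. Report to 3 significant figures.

⟨ρ⟩ ≈ 4.13

The expectation value is the |Ψ|²-weighted average of ρ: ∫ ρ|Ψ|² 4πρ² dρ.
With ∫₀^∞ ρ^5 e^(−αρ) dρ = 5!/α^6, the ratio of the moment integral to the normalization integral gives ⟨ρ⟩ = 5·b/2.
With b = 1.65, ⟨ρ⟩ = 4.125.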